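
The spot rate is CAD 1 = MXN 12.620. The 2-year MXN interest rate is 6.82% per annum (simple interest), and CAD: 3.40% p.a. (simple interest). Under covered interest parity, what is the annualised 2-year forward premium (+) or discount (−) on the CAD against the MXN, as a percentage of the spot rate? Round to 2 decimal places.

+3.20%

T = 2 years.
F = S · g_MXN/g_CAD = 12.62 × 1.136400/1.068000 = 13.428247.
(F − S)/S ÷ T = (13.428247 − 12.62)/12.62/2 = 0.032022 → 3.20%.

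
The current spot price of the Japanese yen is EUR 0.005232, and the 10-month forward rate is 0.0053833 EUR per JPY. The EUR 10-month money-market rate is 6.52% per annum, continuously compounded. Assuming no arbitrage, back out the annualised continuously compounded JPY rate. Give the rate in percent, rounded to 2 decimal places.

T = 10/12 years.
F/S = 0.0053833/0.005232 = 1.0289182 = (growth of EUR) / (growth of JPY).
EUR growth factor: e^(0.0652×10/12) = 1.0558365.
So the JPY growth factor = 1.0261617.
r = ln(1.0261617)/(10/12) = 0.030990 → 3.10%.

3.10%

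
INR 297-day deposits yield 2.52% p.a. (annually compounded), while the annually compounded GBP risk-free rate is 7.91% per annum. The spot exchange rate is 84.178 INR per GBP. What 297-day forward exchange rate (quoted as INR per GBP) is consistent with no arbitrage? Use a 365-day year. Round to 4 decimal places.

T = 297/365 years.
Growth of 1 INR over T: (1 + 0.0252)^(297/365) = 1.02045754.
GBP accumulates by (1 + 0.0791)^(297/365) = 1.06390354.
CIP: F = S · (grow INR)/(grow GBP) = 84.178 × 1.02045754/1.06390354 = 80.740473 INR per GBP.

80.7405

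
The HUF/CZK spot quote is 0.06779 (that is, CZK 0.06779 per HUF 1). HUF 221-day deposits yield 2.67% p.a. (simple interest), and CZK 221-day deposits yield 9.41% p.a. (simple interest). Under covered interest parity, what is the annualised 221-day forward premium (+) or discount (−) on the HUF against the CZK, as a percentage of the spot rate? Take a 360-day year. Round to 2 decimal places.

+6.63%

T = 221/360 years.
F = S · g_CZK/g_HUF = 0.06779 × 1.0577669/1.0163908 = 0.07054965.
Annualised premium = (F − S)/S × (1/T) = (0.07054965 − 0.06779)/0.06779 ÷ (221/360) = 6.63%.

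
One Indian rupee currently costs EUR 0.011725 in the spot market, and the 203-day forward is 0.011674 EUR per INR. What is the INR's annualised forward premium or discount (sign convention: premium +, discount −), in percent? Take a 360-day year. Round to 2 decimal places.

T = 203/360 years.
(F − S)/S = (0.011674 − 0.011725)/0.011725 = -0.0043497.
×(1/T) gives -0.77% p.a.

-0.77%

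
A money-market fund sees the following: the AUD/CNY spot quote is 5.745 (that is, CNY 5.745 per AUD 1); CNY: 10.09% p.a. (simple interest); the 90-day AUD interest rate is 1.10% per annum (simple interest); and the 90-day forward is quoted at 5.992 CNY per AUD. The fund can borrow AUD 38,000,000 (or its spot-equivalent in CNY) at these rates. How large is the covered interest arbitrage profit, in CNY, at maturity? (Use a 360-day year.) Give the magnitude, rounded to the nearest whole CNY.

T = 90/360 years.
Keep in AUD, deliver into the forward: 38,000,000·1.002750·5.992 = CNY 228,322,164.00.
Swap to CNY now, deposit: 38,000,000·5.745·1.025225 = CNY 223,816,869.75.
The quoted forward overvalues AUD, so borrow CNY, buy AUD at spot, deposit the AUD at 1.10%, and sell the proceeds forward at 5.992.
Profit = 228,322,164.00 − 223,816,869.75 = CNY 4,505,294.

CNY 4,505,294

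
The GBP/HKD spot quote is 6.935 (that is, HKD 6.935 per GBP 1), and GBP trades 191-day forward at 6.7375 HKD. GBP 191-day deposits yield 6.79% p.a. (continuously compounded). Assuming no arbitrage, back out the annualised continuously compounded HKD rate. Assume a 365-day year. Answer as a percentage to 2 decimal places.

T = 191/365 years.
F/S = 6.7375/6.935 = 0.9715213 = (growth of HKD) / (growth of GBP).
The GBP side grows by e^(0.0679×191/365) = 1.036170.
So the HKD growth factor = 1.0066612.
r = ln(1.0066612)/(191/365) = 0.012687 → 1.27%.

1.27%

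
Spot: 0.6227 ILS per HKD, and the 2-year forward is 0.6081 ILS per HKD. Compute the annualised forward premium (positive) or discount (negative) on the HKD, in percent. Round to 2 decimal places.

-1.17%

T = 2 years.
Period premium: (0.6081 − 0.6227)/0.6227 = -0.0234463.
Annualise by dividing by T: -0.0234463 / 2 = -0.011723 → -1.17%.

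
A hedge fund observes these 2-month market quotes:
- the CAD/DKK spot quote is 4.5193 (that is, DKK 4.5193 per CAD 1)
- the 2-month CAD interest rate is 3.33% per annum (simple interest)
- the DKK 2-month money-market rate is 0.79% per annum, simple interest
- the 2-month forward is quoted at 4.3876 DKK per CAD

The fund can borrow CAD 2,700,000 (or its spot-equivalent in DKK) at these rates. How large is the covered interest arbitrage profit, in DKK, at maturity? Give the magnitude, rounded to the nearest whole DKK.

DKK 305,908

T = 2/12 years.
Route A — deposit CAD, sell forward: 2,700,000 × 1.005550 × 4.3876 = DKK 11,912,268.19.
Route B — convert at spot, deposit DKK: 2,700,000 × 4.5193 × 1.0013166667 = DKK 12,218,176.11.
The quoted forward undervalues CAD, so borrow CAD, convert to DKK at spot, deposit the DKK at 0.79%, and buy CAD forward at 4.3876 to cover the loan.
Arbitrage profit = |11,912,268.19 − 12,218,176.11| = DKK 305,908.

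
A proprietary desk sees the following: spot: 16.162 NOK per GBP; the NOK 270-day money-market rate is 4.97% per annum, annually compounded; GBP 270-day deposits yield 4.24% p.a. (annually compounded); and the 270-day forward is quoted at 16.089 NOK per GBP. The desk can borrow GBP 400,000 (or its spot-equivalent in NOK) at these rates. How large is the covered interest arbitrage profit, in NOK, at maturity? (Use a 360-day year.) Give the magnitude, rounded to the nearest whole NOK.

NOK 65,122

T = 270/360 years.
Invest the GBP and cover forward: 400,000 × 1.031634368 × 16.089 = NOK 6,639,186.14.
Convert at spot and invest in NOK: 400,000 × 16.162 × 1.037048095 = NOK 6,704,308.52.
The quoted forward undervalues GBP, so borrow GBP, convert to NOK at spot, deposit the NOK at 4.97%, and buy GBP forward at 16.089 to cover the loan.
Arbitrage profit = |6,639,186.14 − 6,704,308.52| = NOK 65,122.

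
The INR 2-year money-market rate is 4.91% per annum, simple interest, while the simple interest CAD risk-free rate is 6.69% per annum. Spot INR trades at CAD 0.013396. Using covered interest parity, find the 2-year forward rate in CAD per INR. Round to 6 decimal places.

T = 2 years.
CAD growth factor: 1 + 0.0669×2 = 1.133800.
Growth of 1 INR over T: 1 + 0.0491×2 = 1.098200.
So F = 0.013396 × 1.133800 / 1.098200 = 0.01383025 (CAD/INR).

0.013830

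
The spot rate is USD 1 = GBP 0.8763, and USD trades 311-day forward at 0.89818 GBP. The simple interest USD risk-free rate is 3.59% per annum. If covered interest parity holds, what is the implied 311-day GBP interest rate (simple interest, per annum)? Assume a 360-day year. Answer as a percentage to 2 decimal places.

T = 311/360 years.
By CIP, F/S equals the GBP-to-USD growth ratio: 0.89818/0.8763 = 1.0249686.
The USD side grows by 1 + 0.0359×311/360 = 1.0310136.
That pins the GBP growth at 1.0567566.
(1.0567566 − 1)/T = 0.065699, i.e. 6.57%.

6.57%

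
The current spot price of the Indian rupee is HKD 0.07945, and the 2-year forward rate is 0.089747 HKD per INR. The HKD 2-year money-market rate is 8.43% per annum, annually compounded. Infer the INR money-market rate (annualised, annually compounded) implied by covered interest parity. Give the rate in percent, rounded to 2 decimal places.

T = 2 years.
CIP gives F = S · g_HKD/g_INR, so g_HKD/g_INR = 0.089747/0.07945 = 1.1296035.
The HKD side grows by (1 + 0.0843)^2 = 1.1757065.
Hence g_INR = 1.0408134.
r = 1.0408134^(1/2) − 1 = 0.020203 → 2.02%.

2.02%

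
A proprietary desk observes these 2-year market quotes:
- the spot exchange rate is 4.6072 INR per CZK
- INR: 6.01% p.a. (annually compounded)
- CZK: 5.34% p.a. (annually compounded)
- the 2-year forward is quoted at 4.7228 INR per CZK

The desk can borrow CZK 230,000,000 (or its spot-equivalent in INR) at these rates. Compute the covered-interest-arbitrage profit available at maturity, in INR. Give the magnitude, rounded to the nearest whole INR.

T = 2 years.
Invest the CZK and cover forward: 230,000,000 × 1.10965156 × 4.7228 = INR 1,205,352,349.14.
Convert at spot and invest in INR: 230,000,000 × 4.6072 × 1.12381201 = INR 1,190,854,139.27.
The quoted forward overvalues CZK, so borrow INR, buy CZK at spot, deposit the CZK at 5.34%, and sell the proceeds forward at 4.7228.
The gap between the two covered legs is INR 14,498,210.

INR 14,498,210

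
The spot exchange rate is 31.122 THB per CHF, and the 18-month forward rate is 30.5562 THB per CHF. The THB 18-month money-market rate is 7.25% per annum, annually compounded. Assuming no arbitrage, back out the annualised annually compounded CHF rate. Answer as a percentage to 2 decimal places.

8.57%

T = 18/12 years.
CIP gives F = S · g_THB/g_CHF, so g_THB/g_CHF = 30.5562/31.122 = 0.9818199.
The THB side grows by (1 + 0.0725)^(18/12) = 1.1106979.
Hence g_CHF = 1.1312644.
Annualise: 1.1312644^(12/18) − 1 = 0.085699 = 8.57%.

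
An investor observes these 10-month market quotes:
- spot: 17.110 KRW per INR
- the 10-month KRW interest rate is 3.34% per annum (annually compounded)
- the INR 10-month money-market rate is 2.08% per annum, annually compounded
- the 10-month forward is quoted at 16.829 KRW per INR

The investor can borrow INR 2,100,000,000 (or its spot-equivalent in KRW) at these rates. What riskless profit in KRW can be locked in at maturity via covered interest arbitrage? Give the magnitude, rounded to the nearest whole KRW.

KRW 975,909,165

T = 10/12 years.
Keep in INR, deliver into the forward: 2,100,000,000·1.017303529213·16.829 = KRW 35,952,422,295.56.
Swap to KRW now, deposit: 2,100,000,000·17.110·1.027756852303 = KRW 36,928,331,460.10.
The quoted forward undervalues INR, so borrow INR, convert to KRW at spot, deposit the KRW at 3.34%, and buy INR forward at 16.829 to cover the loan.
Profit = 36,928,331,460.10 − 35,952,422,295.56 = KRW 975,909,165.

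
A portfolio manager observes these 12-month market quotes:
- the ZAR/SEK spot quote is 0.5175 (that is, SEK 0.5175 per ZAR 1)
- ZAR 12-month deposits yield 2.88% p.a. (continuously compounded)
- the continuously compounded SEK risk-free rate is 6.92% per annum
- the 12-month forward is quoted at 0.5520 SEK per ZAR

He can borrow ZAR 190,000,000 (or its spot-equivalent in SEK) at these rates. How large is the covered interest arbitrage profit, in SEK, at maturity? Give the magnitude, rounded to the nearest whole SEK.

T = 1 year.
Keep in ZAR, deliver into the forward: 190,000,000·1.02921873014·0.5520 = SEK 107,944,460.42.
Swap to SEK now, deposit: 190,000,000·0.5175·1.07165051782 = SEK 105,370,037.16.
The quoted forward overvalues ZAR, so borrow SEK, buy ZAR at spot, deposit the ZAR at 2.88%, and sell the proceeds forward at 0.5520.
The gap between the two covered legs is SEK 2,574,423.

SEK 2,574,423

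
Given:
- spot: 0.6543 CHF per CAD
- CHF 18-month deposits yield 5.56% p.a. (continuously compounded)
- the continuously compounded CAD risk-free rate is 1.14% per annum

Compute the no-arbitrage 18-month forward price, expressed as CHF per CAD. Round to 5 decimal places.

0.69915

T = 18/12 years.
CHF growth factor: e^(0.0556×18/12) = 1.0869765.
Growth of 1 CAD over T: e^(0.0114×18/12) = 1.017247.
CIP: F = S · (grow CHF)/(grow CAD) = 0.6543 × 1.0869765/1.017247 = 0.6991505 CHF per CAD.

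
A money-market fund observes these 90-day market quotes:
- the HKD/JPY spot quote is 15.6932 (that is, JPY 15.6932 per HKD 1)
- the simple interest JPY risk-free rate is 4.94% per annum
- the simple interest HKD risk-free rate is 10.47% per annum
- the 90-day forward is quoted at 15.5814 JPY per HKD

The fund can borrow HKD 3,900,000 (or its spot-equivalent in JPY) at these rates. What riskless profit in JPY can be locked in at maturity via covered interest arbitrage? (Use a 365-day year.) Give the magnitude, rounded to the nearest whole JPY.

JPY 387,271

T = 90/365 years.
Invest the HKD and cover forward: 3,900,000 × 1.0258164384 × 15.5814 = JPY 62,336,259.39.
Convert at spot and invest in JPY: 3,900,000 × 15.6932 × 1.0121808219 = JPY 61,948,988.69.
The quoted forward overvalues HKD, so borrow JPY, buy HKD at spot, deposit the HKD at 10.47%, and sell the proceeds forward at 15.5814.
Profit = 62,336,259.39 − 61,948,988.69 = JPY 387,271.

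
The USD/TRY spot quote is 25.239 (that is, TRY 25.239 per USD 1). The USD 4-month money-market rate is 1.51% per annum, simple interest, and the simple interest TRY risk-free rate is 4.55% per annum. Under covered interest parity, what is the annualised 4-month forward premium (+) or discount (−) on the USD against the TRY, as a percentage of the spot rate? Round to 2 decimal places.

T = 4/12 years.
No-arbitrage forward: 25.239 × 1.0151667 / 1.0050333 = 25.493476 TRY/USD.
Annualised premium = (F − S)/S × (1/T) = (25.493476 − 25.239)/25.239 ÷ (4/12) = 3.02%.

+3.02%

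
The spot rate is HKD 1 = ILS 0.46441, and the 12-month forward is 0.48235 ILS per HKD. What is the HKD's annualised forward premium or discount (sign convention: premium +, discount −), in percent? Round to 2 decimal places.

+3.86%

T = 1 year.
(F − S)/S = (0.48235 − 0.46441)/0.46441 = 0.0386297.
Annualise by dividing by T: 0.0386297 / 1 = 0.038630 → 3.86%.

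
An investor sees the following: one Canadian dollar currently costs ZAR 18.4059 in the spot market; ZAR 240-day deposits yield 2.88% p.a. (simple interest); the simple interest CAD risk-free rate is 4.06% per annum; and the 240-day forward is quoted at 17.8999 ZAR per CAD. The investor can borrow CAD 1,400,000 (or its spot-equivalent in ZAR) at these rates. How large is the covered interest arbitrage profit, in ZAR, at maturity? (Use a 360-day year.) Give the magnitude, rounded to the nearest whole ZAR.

T = 240/360 years.
Invest the CAD and cover forward: 1,400,000 × 1.0270666667 × 17.8999 = ZAR 25,738,146.88.
Convert at spot and invest in ZAR: 1,400,000 × 18.4059 × 1.019200 = ZAR 26,263,010.59.
The quoted forward undervalues CAD, so borrow CAD, convert to ZAR at spot, deposit the ZAR at 2.88%, and buy CAD forward at 17.8999 to cover the loan.
The gap between the two covered legs is ZAR 524,864.

ZAR 524,864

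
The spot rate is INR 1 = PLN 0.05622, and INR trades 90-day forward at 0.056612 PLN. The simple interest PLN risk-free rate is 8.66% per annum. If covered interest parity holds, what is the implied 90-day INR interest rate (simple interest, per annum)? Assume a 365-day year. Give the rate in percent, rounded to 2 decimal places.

5.79%

T = 90/365 years.
By CIP, F/S equals the PLN-to-INR growth ratio: 0.056612/0.05622 = 1.0069726.
PLN growth factor: 1 + 0.0866×90/365 = 1.0213534.
That pins the INR growth at 1.0142812.
r = (1.0142812 − 1)/(90/365) = 0.057918 → 5.79%.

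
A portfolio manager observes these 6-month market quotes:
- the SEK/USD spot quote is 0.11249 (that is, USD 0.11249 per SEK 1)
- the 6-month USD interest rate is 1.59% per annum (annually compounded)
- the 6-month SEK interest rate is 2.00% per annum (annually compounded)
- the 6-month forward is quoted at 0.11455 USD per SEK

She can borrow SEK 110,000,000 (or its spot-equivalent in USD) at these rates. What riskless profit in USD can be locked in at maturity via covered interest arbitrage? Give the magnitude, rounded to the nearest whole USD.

T = 6/12 years.
Route A — deposit SEK, sell forward: 110,000,000 × 1.0099504938 × 0.11455 = USD 12,725,881.20.
Route B — convert at spot, deposit USD: 110,000,000 × 0.11249 × 1.0079186475 = USD 12,471,884.55.
The quoted forward overvalues SEK, so borrow USD, buy SEK at spot, deposit the SEK at 2.00%, and sell the proceeds forward at 0.11455.
The gap between the two covered legs is USD 253,997.

USD 253,997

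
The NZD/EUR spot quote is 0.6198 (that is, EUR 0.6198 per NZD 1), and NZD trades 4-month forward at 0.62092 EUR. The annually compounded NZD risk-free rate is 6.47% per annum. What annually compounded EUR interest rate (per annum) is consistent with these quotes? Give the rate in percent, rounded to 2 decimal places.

7.05%

T = 4/12 years.
By CIP, F/S equals the EUR-to-NZD growth ratio: 0.62092/0.6198 = 1.0018070.
The NZD side grows by (1 + 0.0647)^(4/12) = 1.0211176.
Hence g_EUR = 1.0229628.
r = 1.0229628^(12/4) − 1 = 0.070482 → 7.05%.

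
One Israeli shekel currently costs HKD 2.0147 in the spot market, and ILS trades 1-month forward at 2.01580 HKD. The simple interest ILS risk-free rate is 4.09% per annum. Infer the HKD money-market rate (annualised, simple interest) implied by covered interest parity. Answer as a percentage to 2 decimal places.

4.75%

T = 1/12 years.
By CIP, F/S equals the HKD-to-ILS growth ratio: 2.0158/2.0147 = 1.0005460.
The ILS side grows by 1 + 0.0409×1/12 = 1.0034083.
Hence g_HKD = 1.0039562.
(1.0039562 − 1)/T = 0.047474, i.e. 4.75%.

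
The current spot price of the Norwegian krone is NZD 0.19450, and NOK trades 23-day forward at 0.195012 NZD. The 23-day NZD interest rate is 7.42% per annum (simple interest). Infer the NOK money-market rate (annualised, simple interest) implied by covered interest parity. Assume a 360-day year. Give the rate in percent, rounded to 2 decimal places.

3.29%

T = 23/360 years.
F/S = 0.195012/0.1945 = 1.0026324 = (growth of NZD) / (growth of NOK).
NZD growth factor: 1 + 0.0742×23/360 = 1.0047406.
So the NOK growth factor = 1.0021027.
r = (1.0021027 − 1)/(23/360) = 0.032912 → 3.29%.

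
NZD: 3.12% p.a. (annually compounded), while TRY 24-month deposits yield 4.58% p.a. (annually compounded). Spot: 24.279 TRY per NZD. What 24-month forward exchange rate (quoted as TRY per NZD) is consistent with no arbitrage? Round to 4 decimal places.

T = 2 years.
Growth of 1 TRY over T: (1 + 0.0458)^2 = 1.09369764.
NZD accumulates by (1 + 0.0312)^2 = 1.06337344.
CIP: F = S · (grow TRY)/(grow NZD) = 24.279 × 1.09369764/1.06337344 = 24.971364 TRY per NZD.

24.9714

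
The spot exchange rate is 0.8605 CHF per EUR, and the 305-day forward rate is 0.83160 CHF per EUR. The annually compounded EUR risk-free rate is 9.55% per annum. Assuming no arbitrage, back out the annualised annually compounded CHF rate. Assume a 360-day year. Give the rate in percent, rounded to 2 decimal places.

T = 305/360 years.
By CIP, F/S equals the CHF-to-EUR growth ratio: 0.8316/0.8605 = 0.9664149.
The EUR side grows by (1 + 0.0955)^(305/360) = 1.0803401.
That pins the CHF growth at 1.0440568.
r = 1.0440568^(360/305) − 1 = 0.052206 → 5.22%.

5.22%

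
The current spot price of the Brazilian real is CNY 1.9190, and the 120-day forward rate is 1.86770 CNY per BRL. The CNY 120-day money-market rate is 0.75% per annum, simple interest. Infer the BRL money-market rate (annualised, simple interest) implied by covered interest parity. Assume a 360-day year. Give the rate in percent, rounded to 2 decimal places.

T = 120/360 years.
By CIP, F/S equals the CNY-to-BRL growth ratio: 1.8677/1.919 = 0.9732673.
CNY growth factor: 1 + 0.0075×120/360 = 1.002500.
So the BRL growth factor = 1.0300356.
r = (1.0300356 − 1)/(120/360) = 0.090107 → 9.01%.

9.01%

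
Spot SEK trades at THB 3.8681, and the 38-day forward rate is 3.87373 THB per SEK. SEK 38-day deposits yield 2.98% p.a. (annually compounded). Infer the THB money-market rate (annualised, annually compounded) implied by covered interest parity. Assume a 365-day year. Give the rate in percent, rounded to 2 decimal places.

4.43%

T = 38/365 years.
By CIP, F/S equals the THB-to-SEK growth ratio: 3.87373/3.8681 = 1.0014555.
SEK growth factor: (1 + 0.0298)^(38/365) = 1.0030618.
Hence g_THB = 1.0045218.
Annualise: 1.0045218^(365/38) − 1 = 0.044288 = 4.43%.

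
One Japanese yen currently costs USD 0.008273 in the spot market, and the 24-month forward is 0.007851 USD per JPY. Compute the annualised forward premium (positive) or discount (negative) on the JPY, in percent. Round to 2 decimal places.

-2.55%

T = 2 years.
(F − S)/S = (0.007851 − 0.008273)/0.008273 = -0.0510093.
×(1/T) gives -2.55% p.a.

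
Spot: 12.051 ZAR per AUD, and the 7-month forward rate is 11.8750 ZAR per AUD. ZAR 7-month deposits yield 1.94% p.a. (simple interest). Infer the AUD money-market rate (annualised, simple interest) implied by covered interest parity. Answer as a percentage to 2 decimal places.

T = 7/12 years.
By CIP, F/S equals the ZAR-to-AUD growth ratio: 11.875/12.051 = 0.9853954.
The ZAR side grows by 1 + 0.0194×7/12 = 1.0113167.
Hence g_AUD = 1.0263055.
(1.0263055 − 1)/T = 0.045095, i.e. 4.51%.

4.51%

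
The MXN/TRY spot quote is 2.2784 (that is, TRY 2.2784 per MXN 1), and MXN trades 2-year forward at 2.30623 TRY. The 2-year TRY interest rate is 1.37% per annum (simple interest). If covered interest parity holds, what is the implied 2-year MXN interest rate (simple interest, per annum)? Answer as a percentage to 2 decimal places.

0.75%

T = 2 years.
By CIP, F/S equals the TRY-to-MXN growth ratio: 2.30623/2.2784 = 1.0122147.
TRY growth factor: 1 + 0.0137×2 = 1.027400.
Hence g_MXN = 1.0150021.
(1.0150021 − 1)/T = 0.007501, i.e. 0.75%.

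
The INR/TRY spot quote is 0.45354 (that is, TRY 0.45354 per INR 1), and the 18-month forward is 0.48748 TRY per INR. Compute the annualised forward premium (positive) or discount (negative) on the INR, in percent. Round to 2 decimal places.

T = 18/12 years.
INR trades forward at +7.48335% vs spot over the period.
Per annum: 0.0748335 / (18/12) = 0.049889 = 4.99%.

+4.99%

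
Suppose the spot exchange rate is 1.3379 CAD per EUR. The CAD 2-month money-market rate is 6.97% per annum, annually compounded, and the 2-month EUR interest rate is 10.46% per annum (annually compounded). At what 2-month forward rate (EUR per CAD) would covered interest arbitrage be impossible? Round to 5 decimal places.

0.75145

T = 2/12 years.
CAD growth factor: (1 + 0.0697)^(2/12) = 1.011293.
EUR growth factor: (1 + 0.1046)^(2/12) = 1.0167188.
Forward (CAD per EUR) = 1.3379 × 1.011293 / 1.0167188 = 1.330760.
Invert for EUR per CAD: 1 / 1.330760 = 0.75145.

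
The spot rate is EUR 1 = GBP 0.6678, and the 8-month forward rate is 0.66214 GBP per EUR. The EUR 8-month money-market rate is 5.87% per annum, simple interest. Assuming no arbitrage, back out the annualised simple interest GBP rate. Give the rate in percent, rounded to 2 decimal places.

4.55%

T = 8/12 years.
By CIP, F/S equals the GBP-to-EUR growth ratio: 0.66214/0.6678 = 0.9915244.
EUR growth factor: 1 + 0.0587×8/12 = 1.0391333.
That pins the GBP growth at 1.030326.
(1.030326 − 1)/T = 0.045489, i.e. 4.55%.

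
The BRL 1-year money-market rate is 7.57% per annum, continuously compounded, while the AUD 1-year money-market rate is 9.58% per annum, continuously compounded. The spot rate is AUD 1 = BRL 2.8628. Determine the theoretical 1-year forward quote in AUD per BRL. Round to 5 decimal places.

T = 1 year.
BRL accumulates by e^(0.0757×1) = 1.0786389.
Growth of 1 AUD over T: e^(0.0958×1) = 1.1005389.
So F = 2.8628 × 1.0786389 / 1.1005389 = 2.805832 (BRL/AUD).
Invert for AUD per BRL: 1 / 2.805832 = 0.35640.

0.35640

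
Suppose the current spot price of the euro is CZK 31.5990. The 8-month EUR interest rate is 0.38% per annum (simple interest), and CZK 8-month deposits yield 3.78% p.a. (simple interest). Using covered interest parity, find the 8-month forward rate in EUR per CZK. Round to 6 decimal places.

0.030947

T = 8/12 years.
CZK accumulates by 1 + 0.0378×8/12 = 1.025200.
Growth of 1 EUR over T: 1 + 0.0038×8/12 = 1.0025333.
So F = 31.599 × 1.025200 / 1.0025333 = 32.31344 (CZK/EUR).
Invert for EUR per CZK: 1 / 32.31344 = 0.030947.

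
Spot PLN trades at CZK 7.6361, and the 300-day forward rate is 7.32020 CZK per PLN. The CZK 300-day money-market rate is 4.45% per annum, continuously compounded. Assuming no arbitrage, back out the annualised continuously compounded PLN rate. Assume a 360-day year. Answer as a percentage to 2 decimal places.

T = 300/360 years.
F/S = 7.3202/7.6361 = 0.9586307 = (growth of CZK) / (growth of PLN).
CZK growth factor: e^(0.0445×300/360) = 1.0377795.
So the PLN growth factor = 1.0825644.
r = ln(1.0825644)/(300/360) = 0.095199 → 9.52%.

9.52%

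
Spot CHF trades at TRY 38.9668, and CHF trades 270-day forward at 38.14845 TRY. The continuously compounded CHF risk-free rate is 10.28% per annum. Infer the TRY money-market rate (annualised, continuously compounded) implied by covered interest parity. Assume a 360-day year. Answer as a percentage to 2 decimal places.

T = 270/360 years.
F/S = 38.14845/38.9668 = 0.9789988 = (growth of TRY) / (growth of CHF).
The CHF side grows by e^(0.1028×270/360) = 1.0801501.
Hence g_TRY = 1.0574657.
r = ln(1.0574657)/(270/360) = 0.074500 → 7.45%.

7.45%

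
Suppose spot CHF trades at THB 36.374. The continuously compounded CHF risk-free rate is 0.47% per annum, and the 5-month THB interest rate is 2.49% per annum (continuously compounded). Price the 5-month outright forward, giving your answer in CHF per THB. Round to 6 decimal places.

T = 5/12 years.
THB growth factor: e^(0.0249×5/12) = 1.010429.
Growth of 1 CHF over T: e^(0.0047×5/12) = 1.0019603.
Forward (THB per CHF) = 36.374 × 1.010429 / 1.0019603 = 36.68144.
Invert for CHF per THB: 1 / 36.68144 = 0.027262.

0.027262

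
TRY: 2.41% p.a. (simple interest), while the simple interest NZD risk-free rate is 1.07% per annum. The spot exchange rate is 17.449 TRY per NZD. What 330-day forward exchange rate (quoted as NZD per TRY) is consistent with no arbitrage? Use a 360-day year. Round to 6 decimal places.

0.056621

T = 330/360 years.
Growth of 1 TRY over T: 1 + 0.0241×330/360 = 1.0220917.
NZD growth factor: 1 + 0.0107×330/360 = 1.0098083.
Forward (TRY per NZD) = 17.449 × 1.0220917 / 1.0098083 = 17.66125.
Invert for NZD per TRY: 1 / 17.66125 = 0.056621.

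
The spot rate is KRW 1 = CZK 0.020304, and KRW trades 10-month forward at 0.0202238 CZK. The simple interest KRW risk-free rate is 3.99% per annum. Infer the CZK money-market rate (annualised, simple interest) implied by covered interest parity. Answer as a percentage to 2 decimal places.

3.50%

T = 10/12 years.
CIP gives F = S · g_CZK/g_KRW, so g_CZK/g_KRW = 0.0202238/0.020304 = 0.9960500.
The KRW side grows by 1 + 0.0399×10/12 = 1.033250.
So the CZK growth factor = 1.0291687.
(1.0291687 − 1)/T = 0.035002, i.e. 3.50%.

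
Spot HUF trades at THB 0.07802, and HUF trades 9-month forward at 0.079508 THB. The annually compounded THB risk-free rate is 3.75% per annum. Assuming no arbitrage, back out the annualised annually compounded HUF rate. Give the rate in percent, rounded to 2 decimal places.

1.17%

T = 9/12 years.
By CIP, F/S equals the THB-to-HUF growth ratio: 0.079508/0.07802 = 1.0190720.
The THB side grows by (1 + 0.0375)^(9/12) = 1.0279952.
Hence g_HUF = 1.0087562.
r = 1.0087562^(12/9) − 1 = 0.011692 → 1.17%.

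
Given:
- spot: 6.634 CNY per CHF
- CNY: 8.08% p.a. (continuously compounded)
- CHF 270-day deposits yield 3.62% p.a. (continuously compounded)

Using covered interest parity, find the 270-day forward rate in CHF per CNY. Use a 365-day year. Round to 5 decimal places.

T = 270/365 years.
CNY growth factor: e^(0.0808×270/365) = 1.0615922.
CHF accumulates by e^(0.0362×270/365) = 1.0271398.
CIP: F = S · (grow CNY)/(grow CHF) = 6.634 × 1.0615922/1.0271398 = 6.856518 CNY per CHF.
Quoted the other way: 1/6.856518 = 0.14585 CHF per CNY.

0.14585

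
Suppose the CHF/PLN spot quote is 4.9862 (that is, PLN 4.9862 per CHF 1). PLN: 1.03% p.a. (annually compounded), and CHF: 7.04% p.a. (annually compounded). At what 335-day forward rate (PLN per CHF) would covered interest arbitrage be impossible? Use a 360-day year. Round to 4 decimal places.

4.7252

T = 335/360 years.
PLN accumulates by (1 + 0.0103)^(335/360) = 1.0095813.
CHF accumulates by (1 + 0.0704)^(335/360) = 1.0653549.
CIP: F = S · (grow PLN)/(grow CHF) = 4.9862 × 1.0095813/1.0653549 = 4.725162 PLN per CHF.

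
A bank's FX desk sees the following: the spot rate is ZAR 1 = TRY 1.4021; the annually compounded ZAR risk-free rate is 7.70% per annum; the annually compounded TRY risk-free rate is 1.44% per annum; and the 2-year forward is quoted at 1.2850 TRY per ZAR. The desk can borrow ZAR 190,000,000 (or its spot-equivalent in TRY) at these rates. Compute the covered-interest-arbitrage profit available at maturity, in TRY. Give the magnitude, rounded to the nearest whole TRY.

T = 2 years.
Invest the ZAR and cover forward: 190,000,000 × 1.159929 × 1.2850 = TRY 283,196,665.35.
Convert at spot and invest in TRY: 190,000,000 × 1.4021 × 1.02900736 = TRY 274,126,531.70.
The quoted forward overvalues ZAR, so borrow TRY, buy ZAR at spot, deposit the ZAR at 7.70%, and sell the proceeds forward at 1.2850.
The gap between the two covered legs is TRY 9,070,134.

TRY 9,070,134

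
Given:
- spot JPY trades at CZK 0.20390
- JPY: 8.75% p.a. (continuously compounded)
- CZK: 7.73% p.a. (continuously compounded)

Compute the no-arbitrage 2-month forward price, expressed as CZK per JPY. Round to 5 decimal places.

0.20355

T = 2/12 years.
CZK growth factor: e^(0.0773×2/12) = 1.0129667.
Growth of 1 JPY over T: e^(0.0875×2/12) = 1.0146902.
Forward (CZK per JPY) = 0.2039 × 1.0129667 / 1.0146902 = 0.2035537.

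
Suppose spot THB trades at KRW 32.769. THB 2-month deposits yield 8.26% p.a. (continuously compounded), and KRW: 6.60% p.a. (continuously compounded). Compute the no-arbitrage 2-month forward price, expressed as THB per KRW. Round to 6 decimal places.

0.030601

T = 2/12 years.
KRW accumulates by e^(0.0660×2/12) = 1.0110607.
THB growth factor: e^(0.0826×2/12) = 1.0138619.
Forward (KRW per THB) = 32.769 × 1.0110607 / 1.0138619 = 32.67846.
Quoted the other way: 1/32.67846 = 0.030601 THB per KRW.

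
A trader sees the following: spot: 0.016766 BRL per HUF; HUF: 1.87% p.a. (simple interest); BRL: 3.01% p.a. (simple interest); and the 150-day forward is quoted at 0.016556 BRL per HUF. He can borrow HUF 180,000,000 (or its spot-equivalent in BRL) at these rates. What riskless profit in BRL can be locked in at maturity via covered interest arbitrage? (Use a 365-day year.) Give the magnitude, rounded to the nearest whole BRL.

BRL 52,229

T = 150/365 years.
Invest the HUF and cover forward: 180,000,000 × 1.007684932 × 0.016556 = BRL 3,002,981.71.
Convert at spot and invest in BRL: 180,000,000 × 0.016766 × 1.012369863 = BRL 3,055,210.76.
The quoted forward undervalues HUF, so borrow HUF, convert to BRL at spot, deposit the BRL at 3.01%, and buy HUF forward at 0.016556 to cover the loan.
Profit = 3,055,210.76 − 3,002,981.71 = BRL 52,229.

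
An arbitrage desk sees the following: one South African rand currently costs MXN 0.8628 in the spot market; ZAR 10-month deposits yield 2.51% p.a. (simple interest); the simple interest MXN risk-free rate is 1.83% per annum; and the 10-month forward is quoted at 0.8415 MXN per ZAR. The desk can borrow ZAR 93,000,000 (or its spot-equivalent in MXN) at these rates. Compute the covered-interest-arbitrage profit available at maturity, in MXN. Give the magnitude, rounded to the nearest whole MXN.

MXN 1,567,638

T = 10/12 years.
Route A — deposit ZAR, sell forward: 93,000,000 × 1.0209166667 × 0.8415 = MXN 79,896,427.88.
Route B — convert at spot, deposit MXN: 93,000,000 × 0.8628 × 1.015250 = MXN 81,464,066.10.
The quoted forward undervalues ZAR, so borrow ZAR, convert to MXN at spot, deposit the MXN at 1.83%, and buy ZAR forward at 0.8415 to cover the loan.
The gap between the two covered legs is MXN 1,567,638.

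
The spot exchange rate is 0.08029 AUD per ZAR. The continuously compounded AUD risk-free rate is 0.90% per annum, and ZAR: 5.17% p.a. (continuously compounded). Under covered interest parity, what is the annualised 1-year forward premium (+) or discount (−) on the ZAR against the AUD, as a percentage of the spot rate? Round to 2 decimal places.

-4.18%

T = 1 year.
CIP forward (AUD per ZAR) = 0.08029 × 1.0090406/1.0530598 = 0.07693378.
Annualised premium = (F − S)/S × (1/T) = (0.07693378 − 0.08029)/0.08029 ÷ 1 = -4.18%.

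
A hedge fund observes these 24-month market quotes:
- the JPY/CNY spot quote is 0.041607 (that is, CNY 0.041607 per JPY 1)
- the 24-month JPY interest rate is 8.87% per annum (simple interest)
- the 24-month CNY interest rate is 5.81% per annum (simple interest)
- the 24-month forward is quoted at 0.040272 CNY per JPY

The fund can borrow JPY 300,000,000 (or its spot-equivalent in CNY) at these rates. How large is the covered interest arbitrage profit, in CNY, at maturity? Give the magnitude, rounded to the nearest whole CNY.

CNY 292,356

T = 2 years.
Keep in JPY, deliver into the forward: 300,000,000·1.177400·0.040272 = CNY 14,224,875.84.
Swap to CNY now, deposit: 300,000,000·0.041607·1.116200 = CNY 13,932,520.02.
The quoted forward overvalues JPY, so borrow CNY, buy JPY at spot, deposit the JPY at 8.87%, and sell the proceeds forward at 0.040272.
Arbitrage profit = |14,224,875.84 − 13,932,520.02| = CNY 292,356.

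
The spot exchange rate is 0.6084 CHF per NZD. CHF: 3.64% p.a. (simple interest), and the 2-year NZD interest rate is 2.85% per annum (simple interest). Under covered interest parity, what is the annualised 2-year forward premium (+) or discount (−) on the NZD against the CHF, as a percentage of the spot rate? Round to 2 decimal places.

T = 2 years.
F = S · g_CHF/g_NZD = 0.6084 × 1.072800/1.057000 = 0.6174943.
(F − S)/S ÷ T = (0.6174943 − 0.6084)/0.6084/2 = 0.007474 → 0.75%.

+0.75%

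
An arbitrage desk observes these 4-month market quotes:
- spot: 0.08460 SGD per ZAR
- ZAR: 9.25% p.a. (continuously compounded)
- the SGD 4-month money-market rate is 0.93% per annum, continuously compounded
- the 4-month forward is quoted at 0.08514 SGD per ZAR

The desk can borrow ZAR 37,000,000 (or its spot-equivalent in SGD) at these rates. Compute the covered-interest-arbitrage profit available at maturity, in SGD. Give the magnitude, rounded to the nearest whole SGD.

SGD 108,905

T = 4/12 years.
Route A — deposit ZAR, sell forward: 37,000,000 × 1.031313604 × 0.08514 = SGD 3,248,823.49.
Route B — convert at spot, deposit SGD: 37,000,000 × 0.08460 × 1.00310481 = SGD 3,139,918.68.
The quoted forward overvalues ZAR, so borrow SGD, buy ZAR at spot, deposit the ZAR at 9.25%, and sell the proceeds forward at 0.08514.
Arbitrage profit = |3,248,823.49 − 3,139,918.68| = SGD 108,905.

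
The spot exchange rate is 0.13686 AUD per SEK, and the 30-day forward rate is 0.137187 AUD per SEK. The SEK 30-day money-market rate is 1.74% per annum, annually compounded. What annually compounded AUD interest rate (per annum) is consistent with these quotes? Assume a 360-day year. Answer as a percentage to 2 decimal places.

4.70%

T = 30/360 years.
By CIP, F/S equals the AUD-to-SEK growth ratio: 0.137187/0.13686 = 1.0023893.
SEK growth factor: (1 + 0.0174)^(30/360) = 1.0014386.
That pins the AUD growth at 1.0038313.
Annualise: 1.0038313^(360/30) − 1 = 0.046957 = 4.70%.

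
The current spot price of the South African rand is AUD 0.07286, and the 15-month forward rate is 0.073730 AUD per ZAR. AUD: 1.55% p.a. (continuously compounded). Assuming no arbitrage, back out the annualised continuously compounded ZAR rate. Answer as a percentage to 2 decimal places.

T = 15/12 years.
F/S = 0.07373/0.07286 = 1.0119407 = (growth of AUD) / (growth of ZAR).
AUD growth factor: e^(0.0155×15/12) = 1.0195639.
That pins the ZAR growth at 1.0075332.
Take logs: ln 1.0075332 / (15/12) = 0.006004, so 0.60%.

0.60%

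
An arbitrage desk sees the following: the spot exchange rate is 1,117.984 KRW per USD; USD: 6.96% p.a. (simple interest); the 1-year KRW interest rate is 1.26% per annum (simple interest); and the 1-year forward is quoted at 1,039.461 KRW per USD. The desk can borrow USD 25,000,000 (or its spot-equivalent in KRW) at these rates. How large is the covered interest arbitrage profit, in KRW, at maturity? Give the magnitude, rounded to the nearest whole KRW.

KRW 506,577,820

T = 1 year.
Route A — deposit USD, sell forward: 25,000,000 × 1.069600 × 1039.461 = KRW 27,795,187,140.00.
Route B — convert at spot, deposit KRW: 25,000,000 × 1117.984 × 1.012600 = KRW 28,301,764,960.00.
The quoted forward undervalues USD, so borrow USD, convert to KRW at spot, deposit the KRW at 1.26%, and buy USD forward at 1,039.461 to cover the loan.
The gap between the two covered legs is KRW 506,577,820.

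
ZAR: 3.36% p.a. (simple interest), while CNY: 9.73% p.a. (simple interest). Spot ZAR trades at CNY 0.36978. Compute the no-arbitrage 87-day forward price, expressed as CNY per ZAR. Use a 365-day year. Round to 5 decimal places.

T = 87/365 years.
Growth of 1 CNY over T: 1 + 0.0973×87/365 = 1.0231921.
ZAR growth factor: 1 + 0.0336×87/365 = 1.0080088.
So F = 0.36978 × 1.0231921 / 1.0080088 = 0.3753499 (CNY/ZAR).

0.37535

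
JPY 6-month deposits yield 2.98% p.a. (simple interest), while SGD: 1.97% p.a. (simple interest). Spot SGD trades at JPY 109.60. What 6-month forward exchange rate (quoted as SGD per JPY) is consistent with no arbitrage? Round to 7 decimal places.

T = 6/12 years.
JPY accumulates by 1 + 0.0298×6/12 = 1.014900.
Growth of 1 SGD over T: 1 + 0.0197×6/12 = 1.009850.
CIP: F = S · (grow JPY)/(grow SGD) = 109.6 × 1.014900/1.009850 = 110.1481 JPY per SGD.
Invert for SGD per JPY: 1 / 110.1481 = 0.0090787.

0.0090787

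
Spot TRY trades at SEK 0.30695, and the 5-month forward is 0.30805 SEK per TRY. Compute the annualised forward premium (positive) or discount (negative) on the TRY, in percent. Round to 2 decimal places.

+0.86%

T = 5/12 years.
Period premium: (0.30805 − 0.30695)/0.30695 = 0.0035836.
Annualise by dividing by T: 0.0035836 / (5/12) = 0.008601 → 0.86%.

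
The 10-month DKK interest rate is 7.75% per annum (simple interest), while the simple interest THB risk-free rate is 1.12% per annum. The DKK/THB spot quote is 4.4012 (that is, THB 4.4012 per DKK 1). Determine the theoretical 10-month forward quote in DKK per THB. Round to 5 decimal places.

T = 10/12 years.
THB accumulates by 1 + 0.0112×10/12 = 1.0093333.
DKK growth factor: 1 + 0.0775×10/12 = 1.0645833.
Forward (THB per DKK) = 4.4012 × 1.0093333 / 1.0645833 = 4.172785.
Invert for DKK per THB: 1 / 4.172785 = 0.23965.

0.23965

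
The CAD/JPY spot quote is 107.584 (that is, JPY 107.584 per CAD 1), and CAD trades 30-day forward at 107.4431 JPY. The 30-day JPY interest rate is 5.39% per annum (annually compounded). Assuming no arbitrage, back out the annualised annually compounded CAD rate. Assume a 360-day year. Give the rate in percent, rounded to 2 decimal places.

T = 30/360 years.
By CIP, F/S equals the JPY-to-CAD growth ratio: 107.4431/107.584 = 0.9986903.
JPY growth factor: (1 + 0.0539)^(30/360) = 1.0043844.
That pins the CAD growth at 1.0057016.
Annualise: 1.0057016^(360/30) − 1 = 0.070606 = 7.06%.

7.06%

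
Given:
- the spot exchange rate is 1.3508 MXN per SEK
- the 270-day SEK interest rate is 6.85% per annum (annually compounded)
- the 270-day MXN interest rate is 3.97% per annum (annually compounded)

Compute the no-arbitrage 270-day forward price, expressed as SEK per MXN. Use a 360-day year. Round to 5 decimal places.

T = 270/360 years.
Growth of 1 MXN over T: (1 + 0.0397)^(270/360) = 1.0296296.
Growth of 1 SEK over T: (1 + 0.0685)^(270/360) = 1.0509472.
CIP: F = S · (grow MXN)/(grow SEK) = 1.3508 × 1.0296296/1.0509472 = 1.323400 MXN per SEK.
Quoted the other way: 1/1.323400 = 0.75563 SEK per MXN.

0.75563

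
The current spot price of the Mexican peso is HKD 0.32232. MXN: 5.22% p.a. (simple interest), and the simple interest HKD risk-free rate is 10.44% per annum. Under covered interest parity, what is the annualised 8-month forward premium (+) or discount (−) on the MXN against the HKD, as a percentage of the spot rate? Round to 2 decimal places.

T = 8/12 years.
CIP forward (HKD per MXN) = 0.32232 × 1.069600/1.034800 = 0.33315952.
(F − S)/S ÷ T = (0.33315952 − 0.32232)/0.32232/(8/12) = 0.050445 → 5.04%.

+5.04%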